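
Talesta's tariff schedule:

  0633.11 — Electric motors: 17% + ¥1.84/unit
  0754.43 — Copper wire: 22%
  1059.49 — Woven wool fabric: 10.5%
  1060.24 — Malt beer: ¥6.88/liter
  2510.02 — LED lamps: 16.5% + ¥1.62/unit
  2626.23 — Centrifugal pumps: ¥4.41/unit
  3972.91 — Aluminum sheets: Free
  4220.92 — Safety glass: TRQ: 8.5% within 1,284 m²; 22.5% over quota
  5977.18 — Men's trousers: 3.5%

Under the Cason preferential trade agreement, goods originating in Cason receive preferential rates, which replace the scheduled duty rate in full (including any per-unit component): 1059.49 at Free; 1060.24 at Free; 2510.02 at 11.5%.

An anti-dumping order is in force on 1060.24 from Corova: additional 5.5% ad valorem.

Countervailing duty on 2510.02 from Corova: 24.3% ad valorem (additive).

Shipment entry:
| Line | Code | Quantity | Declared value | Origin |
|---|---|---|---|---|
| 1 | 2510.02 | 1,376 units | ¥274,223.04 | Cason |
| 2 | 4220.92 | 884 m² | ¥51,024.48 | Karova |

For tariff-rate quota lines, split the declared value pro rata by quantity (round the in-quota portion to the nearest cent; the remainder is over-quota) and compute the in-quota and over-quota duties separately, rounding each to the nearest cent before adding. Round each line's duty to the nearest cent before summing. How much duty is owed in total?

¥35,872.73

Line 1 (2510.02, Cason, 1,376 units, ¥274,223.04):
Base rate for 2510.02 is 16.5% + ¥1.62/unit.
Origin Cason qualifies under the Talesta–Cason agreement and 2510.02 is covered: preferential rate 11.5% applies instead.
The additional-duty order on 2510.02 targets Corova, not Cason; it does not apply.
Duty = ¥274,223.04 × 11.5% = ¥31,535.65.
Line 2 (4220.92, Karova, 884 m², ¥51,024.48):
Code 4220.92 is under a tariff-rate quota (threshold 1,284 m²). Quantity 884 m² is within the quota, so the in-quota rate 8.5% applies to the full value.
Duty = ¥51,024.48 × 8.5% = ¥4,337.08.
Total = ¥31,535.65 + ¥4,337.08 = ¥35,872.73.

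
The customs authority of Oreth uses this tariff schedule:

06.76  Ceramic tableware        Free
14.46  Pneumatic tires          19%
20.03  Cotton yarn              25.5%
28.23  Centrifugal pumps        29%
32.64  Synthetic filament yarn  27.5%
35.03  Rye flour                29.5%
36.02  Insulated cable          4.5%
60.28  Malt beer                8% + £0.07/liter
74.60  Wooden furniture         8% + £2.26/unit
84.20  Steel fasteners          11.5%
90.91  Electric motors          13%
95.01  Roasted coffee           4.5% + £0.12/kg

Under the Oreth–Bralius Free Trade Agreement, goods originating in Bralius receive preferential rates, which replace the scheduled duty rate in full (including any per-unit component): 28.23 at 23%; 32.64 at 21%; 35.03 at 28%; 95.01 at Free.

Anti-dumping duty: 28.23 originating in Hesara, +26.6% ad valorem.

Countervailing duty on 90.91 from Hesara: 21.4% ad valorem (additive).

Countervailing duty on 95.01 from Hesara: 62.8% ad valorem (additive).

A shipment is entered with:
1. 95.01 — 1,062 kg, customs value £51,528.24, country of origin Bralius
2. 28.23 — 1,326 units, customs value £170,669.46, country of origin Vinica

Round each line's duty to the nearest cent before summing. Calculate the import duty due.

£49,494.14

Line 1 (95.01, Bralius, 1,062 kg, £51,528.24):
Base rate for 95.01 is 4.5% + £0.12/kg.
Origin Bralius qualifies under the Oreth–Bralius agreement and 95.01 is covered: preferential rate Free applies instead.
The additional-duty order on 95.01 targets Hesara, not Bralius; it does not apply.
Duty = £51,528.24 × 0% = £0.00.
Line 2 (28.23, Vinica, 1,326 units, £170,669.46):
Base rate for 28.23 is 29%.
28.23 has an FTA preferential rate, but origin Vinica is not Bralius; base rate stands.
The additional-duty order on 28.23 targets Hesara, not Vinica; it does not apply.
Duty = £170,669.46 × 29% = £49,494.14.
Total = £0.00 + £49,494.14 = £49,494.14.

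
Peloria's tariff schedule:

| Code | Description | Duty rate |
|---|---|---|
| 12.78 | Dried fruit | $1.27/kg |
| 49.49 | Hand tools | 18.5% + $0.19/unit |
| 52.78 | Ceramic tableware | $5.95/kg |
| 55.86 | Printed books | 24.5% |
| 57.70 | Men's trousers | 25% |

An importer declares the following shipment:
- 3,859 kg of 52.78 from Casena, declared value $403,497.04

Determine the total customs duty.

$22,961.05

Line 1 (52.78, Casena, 3,859 kg, $403,497.04):
Base rate for 52.78 is $5.95/kg.
Duty = 3,859 × $5.95 = $22,961.05.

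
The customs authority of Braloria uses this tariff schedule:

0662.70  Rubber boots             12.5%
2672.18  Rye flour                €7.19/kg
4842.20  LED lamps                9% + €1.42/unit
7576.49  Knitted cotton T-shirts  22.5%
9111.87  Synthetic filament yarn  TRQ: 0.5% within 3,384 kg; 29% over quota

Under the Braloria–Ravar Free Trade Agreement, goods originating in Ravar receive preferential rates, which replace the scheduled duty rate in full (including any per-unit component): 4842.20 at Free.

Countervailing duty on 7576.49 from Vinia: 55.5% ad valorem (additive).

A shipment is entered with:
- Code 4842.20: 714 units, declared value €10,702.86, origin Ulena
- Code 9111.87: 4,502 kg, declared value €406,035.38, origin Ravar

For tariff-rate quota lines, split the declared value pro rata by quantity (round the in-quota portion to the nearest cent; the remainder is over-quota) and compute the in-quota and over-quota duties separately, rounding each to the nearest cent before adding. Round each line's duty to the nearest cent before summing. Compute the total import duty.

Line 1 (4842.20, Ulena, 714 units, €10,702.86):
Base rate for 4842.20 is 9% + €1.42/unit.
4842.20 has an FTA preferential rate, but origin Ulena is not Ravar; base rate stands.
Duty = €10,702.86 × 9% + 714 × €1.42 = €1,977.14.
Line 2 (9111.87, Ravar, 4,502 kg, €406,035.38):
Code 9111.87 is under a tariff-rate quota (threshold 3,384 kg). In-quota: 3,384 kg at 0.5%; over-quota: 1,118 kg at 29%.
Pro-rata value split: in-quota = €406,035.38 × 3,384/4,502 = €305,202.96; over-quota = €406,035.38 − €305,202.96 = €100,832.42.
In-quota duty = €305,202.96 × 0.5% = €1,526.01. Over-quota duty = €100,832.42 × 29% = €29,241.40.
Line duty = €1,526.01 + €29,241.40 = €30,767.41.
Total = €1,977.14 + €30,767.41 = €32,744.55.

€32,744.55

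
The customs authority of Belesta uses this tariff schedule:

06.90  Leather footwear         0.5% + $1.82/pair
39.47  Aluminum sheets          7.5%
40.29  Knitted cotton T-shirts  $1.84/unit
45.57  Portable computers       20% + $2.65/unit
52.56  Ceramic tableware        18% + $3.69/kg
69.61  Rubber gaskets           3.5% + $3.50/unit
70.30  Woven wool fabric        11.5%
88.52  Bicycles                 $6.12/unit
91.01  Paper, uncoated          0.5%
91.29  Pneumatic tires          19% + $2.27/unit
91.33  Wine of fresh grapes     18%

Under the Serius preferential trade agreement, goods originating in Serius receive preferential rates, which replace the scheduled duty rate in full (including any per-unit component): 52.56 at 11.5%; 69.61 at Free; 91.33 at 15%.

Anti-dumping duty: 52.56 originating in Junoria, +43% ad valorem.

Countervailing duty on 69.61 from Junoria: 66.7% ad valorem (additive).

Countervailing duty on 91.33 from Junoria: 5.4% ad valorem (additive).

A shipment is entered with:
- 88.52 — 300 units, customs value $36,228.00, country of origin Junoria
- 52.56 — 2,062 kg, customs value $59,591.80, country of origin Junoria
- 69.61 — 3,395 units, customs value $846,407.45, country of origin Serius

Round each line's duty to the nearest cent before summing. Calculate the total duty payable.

$45,795.78

Line 1 (88.52, Junoria, 300 units, $36,228.00):
Base rate for 88.52 is $6.12/unit.
Duty = 300 × $6.12 = $1,836.00.
Line 2 (52.56, Junoria, 2,062 kg, $59,591.80):
Base rate for 52.56 is 18% + $3.69/kg.
52.56 has an FTA preferential rate, but origin Junoria is not Serius; base rate stands.
Additional duty on 52.56 from Junoria: +43%. Applied ad valorem rate: 18% + 43% = 61%.
Duty = $59,591.80 × 61% + 2,062 × $3.69 = $43,959.78.
Line 3 (69.61, Serius, 3,395 units, $846,407.45):
Base rate for 69.61 is 3.5% + $3.50/unit.
Origin Serius qualifies under the Belesta–Serius agreement and 69.61 is covered: preferential rate Free applies instead.
The additional-duty order on 69.61 targets Junoria, not Serius; it does not apply.
Duty = $846,407.45 × 0% = $0.00.
Total = $1,836.00 + $43,959.78 + $0.00 = $45,795.78.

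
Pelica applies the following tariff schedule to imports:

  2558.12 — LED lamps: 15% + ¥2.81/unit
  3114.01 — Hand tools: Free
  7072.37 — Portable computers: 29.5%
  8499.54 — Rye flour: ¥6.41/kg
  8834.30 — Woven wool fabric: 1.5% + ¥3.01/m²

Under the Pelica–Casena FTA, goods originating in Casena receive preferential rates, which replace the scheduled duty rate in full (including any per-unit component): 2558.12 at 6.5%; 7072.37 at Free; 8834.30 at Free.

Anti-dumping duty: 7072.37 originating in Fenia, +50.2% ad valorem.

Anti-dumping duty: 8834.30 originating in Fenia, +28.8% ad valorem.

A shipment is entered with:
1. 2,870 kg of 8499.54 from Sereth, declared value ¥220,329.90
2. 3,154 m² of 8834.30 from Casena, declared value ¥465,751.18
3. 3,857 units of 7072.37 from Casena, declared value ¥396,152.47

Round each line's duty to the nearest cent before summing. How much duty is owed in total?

Line 1 (8499.54, Sereth, 2,870 kg, ¥220,329.90):
Base rate for 8499.54 is ¥6.41/kg.
Duty = 2,870 × ¥6.41 = ¥18,396.70.
Line 2 (8834.30, Casena, 3,154 m², ¥465,751.18):
Base rate for 8834.30 is 1.5% + ¥3.01/m².
Origin Casena qualifies under the Pelica–Casena agreement and 8834.30 is covered: preferential rate Free applies instead.
The additional-duty order on 8834.30 targets Fenia, not Casena; it does not apply.
Duty = ¥465,751.18 × 0% = ¥0.00.
Line 3 (7072.37, Casena, 3,857 units, ¥396,152.47):
Base rate for 7072.37 is 29.5%.
Origin Casena qualifies under the Pelica–Casena agreement and 7072.37 is covered: preferential rate Free applies instead.
The additional-duty order on 7072.37 targets Fenia, not Casena; it does not apply.
Duty = ¥396,152.47 × 0% = ¥0.00.
Total = ¥18,396.70 + ¥0.00 + ¥0.00 = ¥18,396.70.

¥18,396.70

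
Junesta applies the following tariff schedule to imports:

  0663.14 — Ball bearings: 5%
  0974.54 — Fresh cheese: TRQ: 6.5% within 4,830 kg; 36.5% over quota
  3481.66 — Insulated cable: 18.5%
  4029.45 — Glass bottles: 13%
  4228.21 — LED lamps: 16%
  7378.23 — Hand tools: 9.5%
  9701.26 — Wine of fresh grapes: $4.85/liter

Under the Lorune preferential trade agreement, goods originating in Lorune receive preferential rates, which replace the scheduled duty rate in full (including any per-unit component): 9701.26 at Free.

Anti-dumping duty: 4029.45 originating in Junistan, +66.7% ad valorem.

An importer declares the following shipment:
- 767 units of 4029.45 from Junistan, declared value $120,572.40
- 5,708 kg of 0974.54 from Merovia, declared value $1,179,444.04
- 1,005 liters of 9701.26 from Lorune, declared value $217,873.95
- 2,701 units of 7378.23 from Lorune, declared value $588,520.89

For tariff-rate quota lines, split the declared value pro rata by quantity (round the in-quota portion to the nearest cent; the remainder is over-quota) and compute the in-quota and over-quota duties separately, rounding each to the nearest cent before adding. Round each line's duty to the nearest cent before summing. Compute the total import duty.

$283,095.89

Line 1 (4029.45, Junistan, 767 units, $120,572.40):
Base rate for 4029.45 is 13%.
Additional duty on 4029.45 from Junistan: +66.7%. Applied ad valorem rate: 13% + 66.7% = 79.7%.
Duty = $120,572.40 × 79.7% = $96,096.20.
Line 2 (0974.54, Merovia, 5,708 kg, $1,179,444.04):
Code 0974.54 is under a tariff-rate quota (threshold 4,830 kg). In-quota: 4,830 kg at 6.5%; over-quota: 878 kg at 36.5%.
Pro-rata value split: in-quota = $1,179,444.04 × 4,830/5,708 = $998,022.90; over-quota = $1,179,444.04 − $998,022.90 = $181,421.14.
In-quota duty = $998,022.90 × 6.5% = $64,871.49. Over-quota duty = $181,421.14 × 36.5% = $66,218.72.
Line duty = $64,871.49 + $66,218.72 = $131,090.21.
Line 3 (9701.26, Lorune, 1,005 liters, $217,873.95):
Base rate for 9701.26 is $4.85/liter.
Origin Lorune qualifies under the Junesta–Lorune agreement and 9701.26 is covered: preferential rate Free applies instead.
Duty = $217,873.95 × 0% = $0.00.
Line 4 (7378.23, Lorune, 2,701 units, $588,520.89):
Base rate for 7378.23 is 9.5%.
Origin Lorune is the FTA partner but 7378.23 is not on the preference list; base rate stands.
Duty = $588,520.89 × 9.5% = $55,909.48.
Total = $96,096.20 + $131,090.21 + $0.00 + $55,909.48 = $283,095.89.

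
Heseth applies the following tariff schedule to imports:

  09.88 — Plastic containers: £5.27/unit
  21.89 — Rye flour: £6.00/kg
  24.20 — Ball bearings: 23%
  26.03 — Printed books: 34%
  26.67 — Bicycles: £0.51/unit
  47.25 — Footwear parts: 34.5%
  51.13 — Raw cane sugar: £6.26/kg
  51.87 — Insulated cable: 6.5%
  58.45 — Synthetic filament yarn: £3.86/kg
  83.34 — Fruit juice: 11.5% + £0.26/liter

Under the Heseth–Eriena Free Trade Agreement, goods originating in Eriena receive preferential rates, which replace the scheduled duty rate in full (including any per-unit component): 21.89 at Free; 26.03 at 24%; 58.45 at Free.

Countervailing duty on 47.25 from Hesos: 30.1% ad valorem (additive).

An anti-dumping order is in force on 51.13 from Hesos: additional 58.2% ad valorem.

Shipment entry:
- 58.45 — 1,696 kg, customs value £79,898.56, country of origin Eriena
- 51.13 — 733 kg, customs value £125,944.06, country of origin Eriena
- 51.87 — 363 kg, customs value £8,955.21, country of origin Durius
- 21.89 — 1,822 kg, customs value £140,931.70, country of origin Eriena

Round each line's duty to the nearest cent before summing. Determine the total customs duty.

£5,170.67

Line 1 (58.45, Eriena, 1,696 kg, £79,898.56):
Base rate for 58.45 is £3.86/kg.
Origin Eriena qualifies under the Heseth–Eriena agreement and 58.45 is covered: preferential rate Free applies instead.
Duty = £79,898.56 × 0% = £0.00.
Line 2 (51.13, Eriena, 733 kg, £125,944.06):
Base rate for 51.13 is £6.26/kg.
Origin Eriena is the FTA partner but 51.13 is not on the preference list; base rate stands.
The additional-duty order on 51.13 targets Hesos, not Eriena; it does not apply.
Duty = 733 × £6.26 = £4,588.58.
Line 3 (51.87, Durius, 363 kg, £8,955.21):
Base rate for 51.87 is 6.5%.
Duty = £8,955.21 × 6.5% = £582.09.
Line 4 (21.89, Eriena, 1,822 kg, £140,931.70):
Base rate for 21.89 is £6.00/kg.
Origin Eriena qualifies under the Heseth–Eriena agreement and 21.89 is covered: preferential rate Free applies instead.
Duty = £140,931.70 × 0% = £0.00.
Total = £0.00 + £4,588.58 + £582.09 + £0.00 = £5,170.67.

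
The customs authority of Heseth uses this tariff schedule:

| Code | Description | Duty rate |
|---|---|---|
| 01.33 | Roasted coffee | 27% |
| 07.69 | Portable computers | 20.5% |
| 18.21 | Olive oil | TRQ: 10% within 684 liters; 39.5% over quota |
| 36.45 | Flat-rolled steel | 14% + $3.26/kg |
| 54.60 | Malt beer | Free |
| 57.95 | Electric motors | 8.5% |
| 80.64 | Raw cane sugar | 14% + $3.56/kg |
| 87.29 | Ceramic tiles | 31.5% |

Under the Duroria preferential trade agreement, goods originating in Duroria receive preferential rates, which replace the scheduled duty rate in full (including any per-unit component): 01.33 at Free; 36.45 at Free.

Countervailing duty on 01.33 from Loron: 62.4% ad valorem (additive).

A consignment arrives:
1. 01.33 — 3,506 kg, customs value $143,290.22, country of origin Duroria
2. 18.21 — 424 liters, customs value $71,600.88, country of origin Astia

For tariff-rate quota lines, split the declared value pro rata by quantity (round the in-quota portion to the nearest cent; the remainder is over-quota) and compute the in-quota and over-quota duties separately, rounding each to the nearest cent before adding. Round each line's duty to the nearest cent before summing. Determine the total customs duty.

Line 1 (01.33, Duroria, 3,506 kg, $143,290.22):
Base rate for 01.33 is 27%.
Origin Duroria qualifies under the Heseth–Duroria agreement and 01.33 is covered: preferential rate Free applies instead.
The additional-duty order on 01.33 targets Loron, not Duroria; it does not apply.
Duty = $143,290.22 × 0% = $0.00.
Line 2 (18.21, Astia, 424 liters, $71,600.88):
Code 18.21 is under a tariff-rate quota (threshold 684 liters). Quantity 424 liters is within the quota, so the in-quota rate 10% applies to the full value.
Duty = $71,600.88 × 10% = $7,160.09.
Total = $0.00 + $7,160.09 = $7,160.09.

$7,160.09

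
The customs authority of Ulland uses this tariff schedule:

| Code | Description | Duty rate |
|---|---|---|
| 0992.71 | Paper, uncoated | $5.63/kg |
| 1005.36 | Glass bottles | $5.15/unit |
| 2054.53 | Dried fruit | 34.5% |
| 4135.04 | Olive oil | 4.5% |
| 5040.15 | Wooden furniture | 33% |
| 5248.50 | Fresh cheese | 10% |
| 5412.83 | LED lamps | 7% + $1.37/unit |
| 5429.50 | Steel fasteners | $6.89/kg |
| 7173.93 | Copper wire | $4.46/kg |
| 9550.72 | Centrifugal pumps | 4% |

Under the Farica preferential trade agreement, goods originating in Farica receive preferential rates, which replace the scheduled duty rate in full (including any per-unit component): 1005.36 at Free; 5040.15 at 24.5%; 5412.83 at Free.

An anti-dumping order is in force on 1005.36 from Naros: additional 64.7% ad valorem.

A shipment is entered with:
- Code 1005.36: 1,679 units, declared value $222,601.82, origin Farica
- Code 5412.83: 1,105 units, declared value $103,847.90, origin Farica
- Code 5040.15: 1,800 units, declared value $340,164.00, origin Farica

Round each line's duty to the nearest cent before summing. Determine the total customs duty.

Line 1 (1005.36, Farica, 1,679 units, $222,601.82):
Base rate for 1005.36 is $5.15/unit.
Origin Farica qualifies under the Ulland–Farica agreement and 1005.36 is covered: preferential rate Free applies instead.
The additional-duty order on 1005.36 targets Naros, not Farica; it does not apply.
Duty = $222,601.82 × 0% = $0.00.
Line 2 (5412.83, Farica, 1,105 units, $103,847.90):
Base rate for 5412.83 is 7% + $1.37/unit.
Origin Farica qualifies under the Ulland–Farica agreement and 5412.83 is covered: preferential rate Free applies instead.
Duty = $103,847.90 × 0% = $0.00.
Line 3 (5040.15, Farica, 1,800 units, $340,164.00):
Base rate for 5040.15 is 33%.
Origin Farica qualifies under the Ulland–Farica agreement and 5040.15 is covered: preferential rate 24.5% applies instead.
Duty = $340,164.00 × 24.5% = $83,340.18.
Total = $0.00 + $0.00 + $83,340.18 = $83,340.18.

$83,340.18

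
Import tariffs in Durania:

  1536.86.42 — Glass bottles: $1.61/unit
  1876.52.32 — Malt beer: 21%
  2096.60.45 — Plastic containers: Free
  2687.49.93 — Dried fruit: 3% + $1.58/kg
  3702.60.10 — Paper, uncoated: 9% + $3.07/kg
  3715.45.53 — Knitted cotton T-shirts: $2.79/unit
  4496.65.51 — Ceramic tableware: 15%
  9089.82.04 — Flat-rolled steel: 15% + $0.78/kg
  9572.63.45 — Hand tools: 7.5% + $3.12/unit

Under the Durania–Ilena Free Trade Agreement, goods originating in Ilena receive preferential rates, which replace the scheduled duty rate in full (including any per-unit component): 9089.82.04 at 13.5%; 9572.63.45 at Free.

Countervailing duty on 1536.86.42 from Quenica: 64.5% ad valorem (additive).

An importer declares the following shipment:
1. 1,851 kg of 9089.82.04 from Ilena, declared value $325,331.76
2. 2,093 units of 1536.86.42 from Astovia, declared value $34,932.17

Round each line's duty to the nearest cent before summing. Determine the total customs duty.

Line 1 (9089.82.04, Ilena, 1,851 kg, $325,331.76):
Base rate for 9089.82.04 is 15% + $0.78/kg.
Origin Ilena qualifies under the Durania–Ilena agreement and 9089.82.04 is covered: preferential rate 13.5% applies instead.
Duty = $325,331.76 × 13.5% = $43,919.79.
Line 2 (1536.86.42, Astovia, 2,093 units, $34,932.17):
Base rate for 1536.86.42 is $1.61/unit.
The additional-duty order on 1536.86.42 targets Quenica, not Astovia; it does not apply.
Duty = 2,093 × $1.61 = $3,369.73.
Total = $43,919.79 + $3,369.73 = $47,289.52.

$47,289.52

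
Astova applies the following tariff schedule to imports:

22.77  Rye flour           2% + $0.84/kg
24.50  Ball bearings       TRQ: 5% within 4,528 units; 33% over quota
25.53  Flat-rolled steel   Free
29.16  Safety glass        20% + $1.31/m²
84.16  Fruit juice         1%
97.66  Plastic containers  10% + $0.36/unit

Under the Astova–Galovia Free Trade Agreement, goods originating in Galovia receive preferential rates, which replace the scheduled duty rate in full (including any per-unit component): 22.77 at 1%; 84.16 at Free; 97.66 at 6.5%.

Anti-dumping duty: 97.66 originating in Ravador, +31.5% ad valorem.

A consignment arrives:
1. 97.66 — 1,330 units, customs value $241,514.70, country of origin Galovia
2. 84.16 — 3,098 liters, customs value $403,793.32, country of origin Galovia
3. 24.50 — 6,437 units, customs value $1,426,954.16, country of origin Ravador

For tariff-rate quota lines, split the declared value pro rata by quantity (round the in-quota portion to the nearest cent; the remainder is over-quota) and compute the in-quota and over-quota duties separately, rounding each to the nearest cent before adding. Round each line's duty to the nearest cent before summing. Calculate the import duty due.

Line 1 (97.66, Galovia, 1,330 units, $241,514.70):
Base rate for 97.66 is 10% + $0.36/unit.
Origin Galovia qualifies under the Astova–Galovia agreement and 97.66 is covered: preferential rate 6.5% applies instead.
The additional-duty order on 97.66 targets Ravador, not Galovia; it does not apply.
Duty = $241,514.70 × 6.5% = $15,698.46.
Line 2 (84.16, Galovia, 3,098 liters, $403,793.32):
Base rate for 84.16 is 1%.
Origin Galovia qualifies under the Astova–Galovia agreement and 84.16 is covered: preferential rate Free applies instead.
Duty = $403,793.32 × 0% = $0.00.
Line 3 (24.50, Ravador, 6,437 units, $1,426,954.16):
Code 24.50 is under a tariff-rate quota (threshold 4,528 units). In-quota: 4,528 units at 5%; over-quota: 1,909 units at 33%.
Pro-rata value split: in-quota = $1,426,954.16 × 4,528/6,437 = $1,003,767.04; over-quota = $1,426,954.16 − $1,003,767.04 = $423,187.12.
In-quota duty = $1,003,767.04 × 5% = $50,188.35. Over-quota duty = $423,187.12 × 33% = $139,651.75.
Line duty = $50,188.35 + $139,651.75 = $189,840.10.
Total = $15,698.46 + $0.00 + $189,840.10 = $205,538.56.

$205,538.56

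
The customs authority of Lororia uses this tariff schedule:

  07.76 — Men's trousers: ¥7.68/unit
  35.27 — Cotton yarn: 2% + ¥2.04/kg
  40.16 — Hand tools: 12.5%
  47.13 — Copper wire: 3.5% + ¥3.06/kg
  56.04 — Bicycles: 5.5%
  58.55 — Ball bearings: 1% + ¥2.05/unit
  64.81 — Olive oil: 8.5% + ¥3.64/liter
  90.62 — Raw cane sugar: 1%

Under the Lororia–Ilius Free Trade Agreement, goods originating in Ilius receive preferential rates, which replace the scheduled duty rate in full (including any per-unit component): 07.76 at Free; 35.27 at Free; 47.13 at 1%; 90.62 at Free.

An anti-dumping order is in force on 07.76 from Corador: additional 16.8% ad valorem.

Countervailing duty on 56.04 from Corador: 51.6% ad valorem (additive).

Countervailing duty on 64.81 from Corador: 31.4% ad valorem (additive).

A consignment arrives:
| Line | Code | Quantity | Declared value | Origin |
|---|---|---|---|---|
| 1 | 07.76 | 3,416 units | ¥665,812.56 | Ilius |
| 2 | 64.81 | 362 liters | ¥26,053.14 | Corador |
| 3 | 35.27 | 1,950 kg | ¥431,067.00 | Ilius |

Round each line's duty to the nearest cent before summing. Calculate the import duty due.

Line 1 (07.76, Ilius, 3,416 units, ¥665,812.56):
Base rate for 07.76 is ¥7.68/unit.
Origin Ilius qualifies under the Lororia–Ilius agreement and 07.76 is covered: preferential rate Free applies instead.
The additional-duty order on 07.76 targets Corador, not Ilius; it does not apply.
Duty = ¥665,812.56 × 0% = ¥0.00.
Line 2 (64.81, Corador, 362 liters, ¥26,053.14):
Base rate for 64.81 is 8.5% + ¥3.64/liter.
Additional duty on 64.81 from Corador: +31.4%. Applied ad valorem rate: 8.5% + 31.4% = 39.9%.
Duty = ¥26,053.14 × 39.9% + 362 × ¥3.64 = ¥11,712.88.
Line 3 (35.27, Ilius, 1,950 kg, ¥431,067.00):
Base rate for 35.27 is 2% + ¥2.04/kg.
Origin Ilius qualifies under the Lororia–Ilius agreement and 35.27 is covered: preferential rate Free applies instead.
Duty = ¥431,067.00 × 0% = ¥0.00.
Total = ¥0.00 + ¥11,712.88 + ¥0.00 = ¥11,712.88.

¥11,712.88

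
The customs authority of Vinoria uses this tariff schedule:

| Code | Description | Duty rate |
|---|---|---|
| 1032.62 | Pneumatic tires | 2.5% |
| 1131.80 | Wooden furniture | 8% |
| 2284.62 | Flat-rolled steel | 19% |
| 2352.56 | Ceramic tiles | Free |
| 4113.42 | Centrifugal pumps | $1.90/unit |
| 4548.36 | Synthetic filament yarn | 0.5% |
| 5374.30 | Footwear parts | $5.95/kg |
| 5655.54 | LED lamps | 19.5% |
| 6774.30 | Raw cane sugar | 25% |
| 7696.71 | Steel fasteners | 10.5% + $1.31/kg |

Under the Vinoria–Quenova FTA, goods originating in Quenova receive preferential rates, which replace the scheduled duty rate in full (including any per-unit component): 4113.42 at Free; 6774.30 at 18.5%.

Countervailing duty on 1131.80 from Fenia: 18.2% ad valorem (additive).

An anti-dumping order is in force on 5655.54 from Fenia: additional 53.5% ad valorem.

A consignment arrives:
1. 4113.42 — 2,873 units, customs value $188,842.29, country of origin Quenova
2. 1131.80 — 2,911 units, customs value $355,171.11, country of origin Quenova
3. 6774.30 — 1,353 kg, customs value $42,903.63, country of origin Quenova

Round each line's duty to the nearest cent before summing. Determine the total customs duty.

Line 1 (4113.42, Quenova, 2,873 units, $188,842.29):
Base rate for 4113.42 is $1.90/unit.
Origin Quenova qualifies under the Vinoria–Quenova agreement and 4113.42 is covered: preferential rate Free applies instead.
Duty = $188,842.29 × 0% = $0.00.
Line 2 (1131.80, Quenova, 2,911 units, $355,171.11):
Base rate for 1131.80 is 8%.
Origin Quenova is the FTA partner but 1131.80 is not on the preference list; base rate stands.
The additional-duty order on 1131.80 targets Fenia, not Quenova; it does not apply.
Duty = $355,171.11 × 8% = $28,413.69.
Line 3 (6774.30, Quenova, 1,353 kg, $42,903.63):
Base rate for 6774.30 is 25%.
Origin Quenova qualifies under the Vinoria–Quenova agreement and 6774.30 is covered: preferential rate 18.5% applies instead.
Duty = $42,903.63 × 18.5% = $7,937.17.
Total = $0.00 + $28,413.69 + $7,937.17 = $36,350.86.

$36,350.86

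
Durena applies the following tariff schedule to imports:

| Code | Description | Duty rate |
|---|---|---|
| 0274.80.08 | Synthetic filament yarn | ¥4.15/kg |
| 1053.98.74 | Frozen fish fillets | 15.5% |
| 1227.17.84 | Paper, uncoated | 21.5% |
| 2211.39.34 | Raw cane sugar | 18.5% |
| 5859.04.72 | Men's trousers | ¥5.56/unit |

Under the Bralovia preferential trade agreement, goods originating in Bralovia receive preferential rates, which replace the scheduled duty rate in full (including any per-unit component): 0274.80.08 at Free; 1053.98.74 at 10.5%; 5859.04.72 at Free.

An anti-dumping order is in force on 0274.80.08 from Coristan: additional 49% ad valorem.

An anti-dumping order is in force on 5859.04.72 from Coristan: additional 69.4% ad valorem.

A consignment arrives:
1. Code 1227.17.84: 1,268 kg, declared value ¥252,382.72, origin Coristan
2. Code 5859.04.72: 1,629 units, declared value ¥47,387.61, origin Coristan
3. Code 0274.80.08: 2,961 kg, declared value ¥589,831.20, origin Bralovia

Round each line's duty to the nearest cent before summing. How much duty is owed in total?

Line 1 (1227.17.84, Coristan, 1,268 kg, ¥252,382.72):
Base rate for 1227.17.84 is 21.5%.
Duty = ¥252,382.72 × 21.5% = ¥54,262.28.
Line 2 (5859.04.72, Coristan, 1,629 units, ¥47,387.61):
Base rate for 5859.04.72 is ¥5.56/unit.
5859.04.72 has an FTA preferential rate, but origin Coristan is not Bralovia; base rate stands.
Additional duty on 5859.04.72 from Coristan: +69.4% ad valorem. Applied ad valorem rate = 69.4%.
Duty = ¥47,387.61 × 69.4% + 1,629 × ¥5.56 = ¥41,944.24.
Line 3 (0274.80.08, Bralovia, 2,961 kg, ¥589,831.20):
Base rate for 0274.80.08 is ¥4.15/kg.
Origin Bralovia qualifies under the Durena–Bralovia agreement and 0274.80.08 is covered: preferential rate Free applies instead.
The additional-duty order on 0274.80.08 targets Coristan, not Bralovia; it does not apply.
Duty = ¥589,831.20 × 0% = ¥0.00.
Total = ¥54,262.28 + ¥41,944.24 + ¥0.00 = ¥96,206.52.

¥96,206.52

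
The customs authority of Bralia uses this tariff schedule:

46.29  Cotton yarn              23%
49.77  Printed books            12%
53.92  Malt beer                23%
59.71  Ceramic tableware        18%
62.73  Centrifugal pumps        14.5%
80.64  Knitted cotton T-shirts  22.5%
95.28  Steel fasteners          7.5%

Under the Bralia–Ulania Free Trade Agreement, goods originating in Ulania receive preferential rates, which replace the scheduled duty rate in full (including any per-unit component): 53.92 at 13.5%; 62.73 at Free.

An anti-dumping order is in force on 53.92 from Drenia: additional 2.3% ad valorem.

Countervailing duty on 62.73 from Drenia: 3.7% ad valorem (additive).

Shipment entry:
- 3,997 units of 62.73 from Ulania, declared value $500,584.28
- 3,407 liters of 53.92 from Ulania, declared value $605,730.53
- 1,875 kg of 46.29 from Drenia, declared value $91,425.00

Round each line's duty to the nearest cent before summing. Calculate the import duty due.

$102,801.37

Line 1 (62.73, Ulania, 3,997 units, $500,584.28):
Base rate for 62.73 is 14.5%.
Origin Ulania qualifies under the Bralia–Ulania agreement and 62.73 is covered: preferential rate Free applies instead.
The additional-duty order on 62.73 targets Drenia, not Ulania; it does not apply.
Duty = $500,584.28 × 0% = $0.00.
Line 2 (53.92, Ulania, 3,407 liters, $605,730.53):
Base rate for 53.92 is 23%.
Origin Ulania qualifies under the Bralia–Ulania agreement and 53.92 is covered: preferential rate 13.5% applies instead.
The additional-duty order on 53.92 targets Drenia, not Ulania; it does not apply.
Duty = $605,730.53 × 13.5% = $81,773.62.
Line 3 (46.29, Drenia, 1,875 kg, $91,425.00):
Base rate for 46.29 is 23%.
Duty = $91,425.00 × 23% = $21,027.75.
Total = $0.00 + $81,773.62 + $21,027.75 = $102,801.37.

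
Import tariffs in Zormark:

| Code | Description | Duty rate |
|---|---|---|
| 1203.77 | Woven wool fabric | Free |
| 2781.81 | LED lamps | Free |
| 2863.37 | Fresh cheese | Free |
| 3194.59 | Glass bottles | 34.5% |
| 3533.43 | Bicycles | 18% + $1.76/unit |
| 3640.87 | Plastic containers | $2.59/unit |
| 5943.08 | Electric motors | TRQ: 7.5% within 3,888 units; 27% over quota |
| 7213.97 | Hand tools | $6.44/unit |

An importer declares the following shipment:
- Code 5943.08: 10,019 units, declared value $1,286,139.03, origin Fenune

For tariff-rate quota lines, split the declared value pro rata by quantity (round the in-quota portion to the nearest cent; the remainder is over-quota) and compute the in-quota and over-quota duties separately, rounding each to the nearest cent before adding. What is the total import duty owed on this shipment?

Line 1 (5943.08, Fenune, 10,019 units, $1,286,139.03):
Code 5943.08 is under a tariff-rate quota (threshold 3,888 units). In-quota: 3,888 units at 7.5%; over-quota: 6,131 units at 27%.
Pro-rata value split: in-quota = $1,286,139.03 × 3,888/10,019 = $499,102.56; over-quota = $1,286,139.03 − $499,102.56 = $787,036.47.
In-quota duty = $499,102.56 × 7.5% = $37,432.69. Over-quota duty = $787,036.47 × 27% = $212,499.85.
Line duty = $37,432.69 + $212,499.85 = $249,932.54.

$249,932.54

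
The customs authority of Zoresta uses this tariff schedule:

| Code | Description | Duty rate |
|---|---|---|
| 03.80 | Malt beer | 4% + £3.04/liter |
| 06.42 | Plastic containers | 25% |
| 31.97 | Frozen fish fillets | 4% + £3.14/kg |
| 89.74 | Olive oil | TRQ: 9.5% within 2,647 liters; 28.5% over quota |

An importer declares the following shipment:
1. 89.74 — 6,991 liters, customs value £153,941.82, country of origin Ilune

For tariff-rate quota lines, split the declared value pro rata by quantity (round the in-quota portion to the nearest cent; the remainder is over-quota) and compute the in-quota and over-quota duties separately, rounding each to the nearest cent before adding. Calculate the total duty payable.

Line 1 (89.74, Ilune, 6,991 liters, £153,941.82):
Code 89.74 is under a tariff-rate quota (threshold 2,647 liters). In-quota: 2,647 liters at 9.5%; over-quota: 4,344 liters at 28.5%.
Pro-rata value split: in-quota = £153,941.82 × 2,647/6,991 = £58,286.94; over-quota = £153,941.82 − £58,286.94 = £95,654.88.
In-quota duty = £58,286.94 × 9.5% = £5,537.26. Over-quota duty = £95,654.88 × 28.5% = £27,261.64.
Line duty = £5,537.26 + £27,261.64 = £32,798.90.

£32,798.90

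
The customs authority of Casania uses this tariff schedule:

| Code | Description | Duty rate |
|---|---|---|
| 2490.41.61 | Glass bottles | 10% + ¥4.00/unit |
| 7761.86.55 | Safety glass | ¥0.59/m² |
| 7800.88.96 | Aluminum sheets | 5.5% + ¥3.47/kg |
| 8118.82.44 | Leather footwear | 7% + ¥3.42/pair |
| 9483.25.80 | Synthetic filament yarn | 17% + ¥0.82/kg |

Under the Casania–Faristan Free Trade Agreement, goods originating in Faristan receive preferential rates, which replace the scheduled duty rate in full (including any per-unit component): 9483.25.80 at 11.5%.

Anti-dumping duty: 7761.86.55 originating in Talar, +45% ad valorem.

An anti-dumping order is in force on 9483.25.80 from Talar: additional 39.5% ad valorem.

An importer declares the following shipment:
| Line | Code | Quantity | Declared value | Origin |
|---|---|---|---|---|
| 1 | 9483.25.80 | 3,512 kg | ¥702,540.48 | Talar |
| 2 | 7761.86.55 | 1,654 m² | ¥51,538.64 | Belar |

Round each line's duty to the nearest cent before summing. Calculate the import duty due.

¥400,791.07

Line 1 (9483.25.80, Talar, 3,512 kg, ¥702,540.48):
Base rate for 9483.25.80 is 17% + ¥0.82/kg.
9483.25.80 has an FTA preferential rate, but origin Talar is not Faristan; base rate stands.
Additional duty on 9483.25.80 from Talar: +39.5%. Applied ad valorem rate: 17% + 39.5% = 56.5%.
Duty = ¥702,540.48 × 56.5% + 3,512 × ¥0.82 = ¥399,815.21.
Line 2 (7761.86.55, Belar, 1,654 m², ¥51,538.64):
Base rate for 7761.86.55 is ¥0.59/m².
The additional-duty order on 7761.86.55 targets Talar, not Belar; it does not apply.
Duty = 1,654 × ¥0.59 = ¥975.86.
Total = ¥399,815.21 + ¥975.86 = ¥400,791.07.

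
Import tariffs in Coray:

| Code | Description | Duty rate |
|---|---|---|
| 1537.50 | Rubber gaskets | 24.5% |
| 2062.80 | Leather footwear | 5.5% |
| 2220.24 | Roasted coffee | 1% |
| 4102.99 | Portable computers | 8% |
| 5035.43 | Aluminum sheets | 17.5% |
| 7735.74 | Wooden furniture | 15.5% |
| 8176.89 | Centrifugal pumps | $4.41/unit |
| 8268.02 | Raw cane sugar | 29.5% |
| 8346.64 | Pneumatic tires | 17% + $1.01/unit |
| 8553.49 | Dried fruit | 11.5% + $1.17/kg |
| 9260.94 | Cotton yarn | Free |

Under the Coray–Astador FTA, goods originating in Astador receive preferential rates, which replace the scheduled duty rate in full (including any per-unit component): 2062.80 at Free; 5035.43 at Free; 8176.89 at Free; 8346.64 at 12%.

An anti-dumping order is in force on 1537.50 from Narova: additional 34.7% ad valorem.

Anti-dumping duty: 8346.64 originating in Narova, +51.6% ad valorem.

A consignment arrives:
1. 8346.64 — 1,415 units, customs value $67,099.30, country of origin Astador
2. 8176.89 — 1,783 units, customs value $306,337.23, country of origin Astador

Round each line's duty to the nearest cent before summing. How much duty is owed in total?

$8,051.92

Line 1 (8346.64, Astador, 1,415 units, $67,099.30):
Base rate for 8346.64 is 17% + $1.01/unit.
Origin Astador qualifies under the Coray–Astador agreement and 8346.64 is covered: preferential rate 12% applies instead.
The additional-duty order on 8346.64 targets Narova, not Astador; it does not apply.
Duty = $67,099.30 × 12% = $8,051.92.
Line 2 (8176.89, Astador, 1,783 units, $306,337.23):
Base rate for 8176.89 is $4.41/unit.
Origin Astador qualifies under the Coray–Astador agreement and 8176.89 is covered: preferential rate Free applies instead.
Duty = $306,337.23 × 0% = $0.00.
Total = $8,051.92 + $0.00 = $8,051.92.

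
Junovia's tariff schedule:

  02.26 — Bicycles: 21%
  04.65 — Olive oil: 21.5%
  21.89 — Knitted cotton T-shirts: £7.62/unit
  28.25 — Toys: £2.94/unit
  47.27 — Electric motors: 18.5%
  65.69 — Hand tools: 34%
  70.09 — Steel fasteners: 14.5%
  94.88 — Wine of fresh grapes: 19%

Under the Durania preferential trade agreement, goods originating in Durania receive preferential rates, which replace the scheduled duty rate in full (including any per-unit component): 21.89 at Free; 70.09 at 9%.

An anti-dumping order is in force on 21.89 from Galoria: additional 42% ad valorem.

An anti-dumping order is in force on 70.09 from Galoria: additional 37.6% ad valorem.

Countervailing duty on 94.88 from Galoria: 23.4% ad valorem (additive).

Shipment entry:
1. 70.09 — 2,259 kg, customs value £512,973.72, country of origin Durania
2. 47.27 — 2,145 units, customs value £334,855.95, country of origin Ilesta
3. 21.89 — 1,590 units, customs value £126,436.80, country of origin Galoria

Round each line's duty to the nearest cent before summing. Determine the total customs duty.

Line 1 (70.09, Durania, 2,259 kg, £512,973.72):
Base rate for 70.09 is 14.5%.
Origin Durania qualifies under the Junovia–Durania agreement and 70.09 is covered: preferential rate 9% applies instead.
The additional-duty order on 70.09 targets Galoria, not Durania; it does not apply.
Duty = £512,973.72 × 9% = £46,167.63.
Line 2 (47.27, Ilesta, 2,145 units, £334,855.95):
Base rate for 47.27 is 18.5%.
Duty = £334,855.95 × 18.5% = £61,948.35.
Line 3 (21.89, Galoria, 1,590 units, £126,436.80):
Base rate for 21.89 is £7.62/unit.
21.89 has an FTA preferential rate, but origin Galoria is not Durania; base rate stands.
Additional duty on 21.89 from Galoria: +42% ad valorem. Applied ad valorem rate = 42%.
Duty = £126,436.80 × 42% + 1,590 × £7.62 = £65,219.26.
Total = £46,167.63 + £61,948.35 + £65,219.26 = £173,335.24.

£173,335.24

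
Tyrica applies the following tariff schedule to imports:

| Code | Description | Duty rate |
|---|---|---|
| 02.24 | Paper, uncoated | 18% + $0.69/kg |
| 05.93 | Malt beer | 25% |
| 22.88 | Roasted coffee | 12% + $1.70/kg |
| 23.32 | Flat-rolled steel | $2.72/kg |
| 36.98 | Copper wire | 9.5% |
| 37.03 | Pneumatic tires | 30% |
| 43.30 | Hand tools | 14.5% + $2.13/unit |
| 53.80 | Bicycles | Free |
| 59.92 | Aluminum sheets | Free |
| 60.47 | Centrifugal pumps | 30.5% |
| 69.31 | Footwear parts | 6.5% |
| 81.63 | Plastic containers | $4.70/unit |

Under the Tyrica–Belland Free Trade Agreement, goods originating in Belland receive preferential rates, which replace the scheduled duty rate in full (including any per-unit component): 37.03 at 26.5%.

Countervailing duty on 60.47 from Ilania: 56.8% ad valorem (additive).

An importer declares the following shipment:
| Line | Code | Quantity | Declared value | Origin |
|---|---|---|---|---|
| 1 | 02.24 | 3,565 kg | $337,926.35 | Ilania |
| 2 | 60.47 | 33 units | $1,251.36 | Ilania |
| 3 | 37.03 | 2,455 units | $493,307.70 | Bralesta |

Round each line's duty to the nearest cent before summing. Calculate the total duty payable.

Line 1 (02.24, Ilania, 3,565 kg, $337,926.35):
Base rate for 02.24 is 18% + $0.69/kg.
Duty = $337,926.35 × 18% + 3,565 × $0.69 = $63,286.59.
Line 2 (60.47, Ilania, 33 units, $1,251.36):
Base rate for 60.47 is 30.5%.
Additional duty on 60.47 from Ilania: +56.8%. Applied ad valorem rate: 30.5% + 56.8% = 87.3%.
Duty = $1,251.36 × 87.3% = $1,092.44.
Line 3 (37.03, Bralesta, 2,455 units, $493,307.70):
Base rate for 37.03 is 30%.
37.03 has an FTA preferential rate, but origin Bralesta is not Belland; base rate stands.
Duty = $493,307.70 × 30% = $147,992.31.
Total = $63,286.59 + $1,092.44 + $147,992.31 = $212,371.34.

$212,371.34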